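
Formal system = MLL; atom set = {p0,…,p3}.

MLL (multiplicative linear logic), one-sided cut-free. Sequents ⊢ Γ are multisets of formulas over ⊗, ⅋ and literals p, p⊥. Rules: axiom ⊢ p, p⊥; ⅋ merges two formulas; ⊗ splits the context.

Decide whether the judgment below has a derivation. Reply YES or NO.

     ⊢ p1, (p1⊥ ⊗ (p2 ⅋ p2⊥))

Derivation trace:
[⊗]  ⊢ p1, (p1⊥ ⊗ (p2 ⅋ p2⊥))
  [Ax]  ⊢ p1, p1⊥
  [⅋]  ⊢ (p2 ⅋ p2⊥)
    [Ax]  ⊢ p2, p2⊥

Result: YES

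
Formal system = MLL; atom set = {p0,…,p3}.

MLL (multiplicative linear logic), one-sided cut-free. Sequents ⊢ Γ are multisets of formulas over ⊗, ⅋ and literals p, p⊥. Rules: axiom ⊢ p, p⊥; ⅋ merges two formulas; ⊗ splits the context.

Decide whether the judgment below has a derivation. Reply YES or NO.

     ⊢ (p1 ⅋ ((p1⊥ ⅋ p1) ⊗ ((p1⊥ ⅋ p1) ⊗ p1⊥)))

Derivation (root first):
[⅋]  ⊢ (p1 ⅋ ((p1⊥ ⅋ p1) ⊗ ((p1⊥ ⅋ p1) ⊗ p1⊥)))
  [⊗]  ⊢ p1, ((p1⊥ ⅋ p1) ⊗ ((p1⊥ ⅋ p1) ⊗ p1⊥))
    [⅋]  ⊢ (p1⊥ ⅋ p1)
      [Ax]  ⊢ p1, p1⊥
    [⊗]  ⊢ p1, ((p1⊥ ⅋ p1) ⊗ p1⊥)
      [⅋]  ⊢ (p1⊥ ⅋ p1)
        [Ax]  ⊢ p1, p1⊥
      [Ax]  ⊢ p1, p1⊥

Result: YES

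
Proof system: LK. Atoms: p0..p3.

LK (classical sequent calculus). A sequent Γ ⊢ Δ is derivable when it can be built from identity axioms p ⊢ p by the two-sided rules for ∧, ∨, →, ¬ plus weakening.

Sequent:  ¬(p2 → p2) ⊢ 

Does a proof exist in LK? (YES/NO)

Derivation (root first):
[¬L] ¬(p2 → p2) ⊢ 
  [→R]  ⊢ (p2 → p2)
    [Ax] p2 ⊢ p2

Result: YES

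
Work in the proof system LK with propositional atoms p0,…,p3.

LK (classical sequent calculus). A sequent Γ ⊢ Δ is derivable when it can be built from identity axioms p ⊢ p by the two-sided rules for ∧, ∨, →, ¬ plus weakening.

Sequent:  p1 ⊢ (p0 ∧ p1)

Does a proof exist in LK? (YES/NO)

Search for a countermodel by truth-table:
  v=0000: Γ:[p1=F] Δ:[(p0 ∧ p1)=F] refutes=False
  v=0001: Γ:[p1=F] Δ:[(p0 ∧ p1)=F] refutes=False
  v=0010: Γ:[p1=F] Δ:[(p0 ∧ p1)=F] refutes=False
  v=0011: Γ:[p1=F] Δ:[(p0 ∧ p1)=F] refutes=False
  v=0100: Γ:[p1=T] Δ:[(p0 ∧ p1)=F] refutes=True  ← countermodel

Result: NO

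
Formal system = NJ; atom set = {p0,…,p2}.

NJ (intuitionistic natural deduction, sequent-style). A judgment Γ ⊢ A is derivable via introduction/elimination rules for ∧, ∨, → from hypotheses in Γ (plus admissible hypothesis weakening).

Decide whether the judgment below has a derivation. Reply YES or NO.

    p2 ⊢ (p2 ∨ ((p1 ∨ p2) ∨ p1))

Derivation trace:
[∨I₂] p2 ⊢ (p2 ∨ ((p1 ∨ p2) ∨ p1))
  [∨I₁] p2 ⊢ ((p1 ∨ p2) ∨ p1)
    [∨I₂] p2 ⊢ (p1 ∨ p2)
      [Ax] p2 ⊢ p2

Result: YES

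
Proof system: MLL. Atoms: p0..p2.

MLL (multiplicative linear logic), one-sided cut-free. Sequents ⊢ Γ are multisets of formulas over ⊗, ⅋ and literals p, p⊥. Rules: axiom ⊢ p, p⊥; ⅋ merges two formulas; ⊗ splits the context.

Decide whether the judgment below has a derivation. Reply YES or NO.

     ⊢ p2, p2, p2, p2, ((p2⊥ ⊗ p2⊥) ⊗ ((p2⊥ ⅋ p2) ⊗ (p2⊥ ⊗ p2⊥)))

Derivation (root first):
[⊗]  ⊢ p2, p2, p2, p2, ((p2⊥ ⊗ p2⊥) ⊗ ((p2⊥ ⅋ p2) ⊗ (p2⊥ ⊗ p2⊥)))
  [⊗]  ⊢ p2, p2, (p2⊥ ⊗ p2⊥)
    [Ax]  ⊢ p2, p2⊥
    [Ax]  ⊢ p2, p2⊥
  [⊗]  ⊢ p2, p2, ((p2⊥ ⅋ p2) ⊗ (p2⊥ ⊗ p2⊥))
    [⅋]  ⊢ (p2⊥ ⅋ p2)
      [Ax]  ⊢ p2, p2⊥
    [⊗]  ⊢ p2, p2, (p2⊥ ⊗ p2⊥)
      [Ax]  ⊢ p2, p2⊥
      [Ax]  ⊢ p2, p2⊥

Result: YES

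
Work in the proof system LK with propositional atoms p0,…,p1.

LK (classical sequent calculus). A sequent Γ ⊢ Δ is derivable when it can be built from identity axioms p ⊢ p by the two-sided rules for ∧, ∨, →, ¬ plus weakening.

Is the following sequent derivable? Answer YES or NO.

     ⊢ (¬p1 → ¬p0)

Search for a countermodel by truth-table:
  v=00: Γ:[] Δ:[(¬p1 → ¬p0)=T] refutes=False
  v=01: Γ:[] Δ:[(¬p1 → ¬p0)=T] refutes=False
  v=10: Γ:[] Δ:[(¬p1 → ¬p0)=F] refutes=True  ← countermodel

Result: NO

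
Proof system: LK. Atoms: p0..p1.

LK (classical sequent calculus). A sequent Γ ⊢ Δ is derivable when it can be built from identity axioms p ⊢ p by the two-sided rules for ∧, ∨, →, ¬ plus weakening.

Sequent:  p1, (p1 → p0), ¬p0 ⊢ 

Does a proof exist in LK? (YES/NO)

Proof tree:
[¬L] p1, (p1 → p0), ¬p0 ⊢ 
  [→L] p1, (p1 → p0) ⊢ p0
    [Ax] p1 ⊢ p1
    [Ax] p0 ⊢ p0

Result: YES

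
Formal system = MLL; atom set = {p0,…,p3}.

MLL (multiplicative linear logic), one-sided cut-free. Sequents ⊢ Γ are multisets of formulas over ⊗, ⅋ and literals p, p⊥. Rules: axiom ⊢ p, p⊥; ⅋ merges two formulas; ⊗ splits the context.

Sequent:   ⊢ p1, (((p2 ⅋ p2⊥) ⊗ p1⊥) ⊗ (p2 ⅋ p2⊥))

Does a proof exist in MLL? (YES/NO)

Derivation (root first):
[⊗]  ⊢ p1, (((p2 ⅋ p2⊥) ⊗ p1⊥) ⊗ (p2 ⅋ p2⊥))
  [⊗]  ⊢ p1, ((p2 ⅋ p2⊥) ⊗ p1⊥)
    [⅋]  ⊢ (p2 ⅋ p2⊥)
      [Ax]  ⊢ p2, p2⊥
    [Ax]  ⊢ p1, p1⊥
  [⅋]  ⊢ (p2 ⅋ p2⊥)
    [Ax]  ⊢ p2, p2⊥

Result: YES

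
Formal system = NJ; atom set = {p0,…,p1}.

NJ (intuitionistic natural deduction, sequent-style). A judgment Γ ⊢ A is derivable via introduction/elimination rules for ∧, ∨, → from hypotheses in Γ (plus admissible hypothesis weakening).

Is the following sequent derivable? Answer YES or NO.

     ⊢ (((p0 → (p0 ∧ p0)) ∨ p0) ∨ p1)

Derivation (root first):
[∨I₁]  ⊢ (((p0 → (p0 ∧ p0)) ∨ p0) ∨ p1)
  [∨I₁]  ⊢ ((p0 → (p0 ∧ p0)) ∨ p0)
    [→I]  ⊢ (p0 → (p0 ∧ p0))
      [∧I] p0 ⊢ (p0 ∧ p0)
        [Ax] p0 ⊢ p0
        [Ax] p0 ⊢ p0

Result: YES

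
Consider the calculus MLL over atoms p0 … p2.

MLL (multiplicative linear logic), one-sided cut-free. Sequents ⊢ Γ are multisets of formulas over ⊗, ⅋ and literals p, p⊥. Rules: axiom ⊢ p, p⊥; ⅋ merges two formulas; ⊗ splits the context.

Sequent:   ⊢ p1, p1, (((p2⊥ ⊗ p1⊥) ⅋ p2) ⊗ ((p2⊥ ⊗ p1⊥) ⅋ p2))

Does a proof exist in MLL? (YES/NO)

Derivation trace:
[⊗]  ⊢ p1, p1, (((p2⊥ ⊗ p1⊥) ⅋ p2) ⊗ ((p2⊥ ⊗ p1⊥) ⅋ p2))
  [⅋]  ⊢ p1, ((p2⊥ ⊗ p1⊥) ⅋ p2)
    [⊗]  ⊢ p2, p1, (p2⊥ ⊗ p1⊥)
      [Ax]  ⊢ p2, p2⊥
      [Ax]  ⊢ p1, p1⊥
  [⅋]  ⊢ p1, ((p2⊥ ⊗ p1⊥) ⅋ p2)
    [⊗]  ⊢ p2, p1, (p2⊥ ⊗ p1⊥)
      [Ax]  ⊢ p2, p2⊥
      [Ax]  ⊢ p1, p1⊥

Result: YES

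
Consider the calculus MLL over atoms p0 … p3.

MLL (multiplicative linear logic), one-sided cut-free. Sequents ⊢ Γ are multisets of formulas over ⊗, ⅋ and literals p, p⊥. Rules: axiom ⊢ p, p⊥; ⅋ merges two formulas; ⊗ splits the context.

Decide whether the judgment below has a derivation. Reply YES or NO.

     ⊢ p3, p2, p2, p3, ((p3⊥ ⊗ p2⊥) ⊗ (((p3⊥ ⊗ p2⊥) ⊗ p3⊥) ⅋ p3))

Derivation (root first):
[⊗]  ⊢ p3, p2, p2, p3, ((p3⊥ ⊗ p2⊥) ⊗ (((p3⊥ ⊗ p2⊥) ⊗ p3⊥) ⅋ p3))
  [⊗]  ⊢ p3, p2, (p3⊥ ⊗ p2⊥)
    [Ax]  ⊢ p3, p3⊥
    [Ax]  ⊢ p2, p2⊥
  [⅋]  ⊢ p2, p3, (((p3⊥ ⊗ p2⊥) ⊗ p3⊥) ⅋ p3)
    [⊗]  ⊢ p3, p2, p3, ((p3⊥ ⊗ p2⊥) ⊗ p3⊥)
      [⊗]  ⊢ p3, p2, (p3⊥ ⊗ p2⊥)
        [Ax]  ⊢ p3, p3⊥
        [Ax]  ⊢ p2, p2⊥
      [Ax]  ⊢ p3, p3⊥

Result: YES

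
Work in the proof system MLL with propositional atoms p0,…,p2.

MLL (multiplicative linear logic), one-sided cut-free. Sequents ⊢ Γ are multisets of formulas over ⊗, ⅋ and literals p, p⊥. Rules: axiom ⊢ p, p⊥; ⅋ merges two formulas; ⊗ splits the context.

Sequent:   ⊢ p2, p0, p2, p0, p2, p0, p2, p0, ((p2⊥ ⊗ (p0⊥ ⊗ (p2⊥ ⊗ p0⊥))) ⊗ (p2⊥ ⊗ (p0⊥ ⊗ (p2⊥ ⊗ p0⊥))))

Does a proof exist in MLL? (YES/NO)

Derivation trace:
[⊗]  ⊢ p2, p0, p2, p0, p2, p0, p2, p0, ((p2⊥ ⊗ (p0⊥ ⊗ (p2⊥ ⊗ p0⊥))) ⊗ (p2⊥ ⊗ (p0⊥ ⊗ (p2⊥ ⊗ p0⊥))))
  [⊗]  ⊢ p2, p0, p2, p0, (p2⊥ ⊗ (p0⊥ ⊗ (p2⊥ ⊗ p0⊥)))
    [Ax]  ⊢ p2, p2⊥
    [⊗]  ⊢ p0, p2, p0, (p0⊥ ⊗ (p2⊥ ⊗ p0⊥))
      [Ax]  ⊢ p0, p0⊥
      [⊗]  ⊢ p2, p0, (p2⊥ ⊗ p0⊥)
        [Ax]  ⊢ p2, p2⊥
        [Ax]  ⊢ p0, p0⊥
  [⊗]  ⊢ p2, p0, p2, p0, (p2⊥ ⊗ (p0⊥ ⊗ (p2⊥ ⊗ p0⊥)))
    [Ax]  ⊢ p2, p2⊥
    [⊗]  ⊢ p0, p2, p0, (p0⊥ ⊗ (p2⊥ ⊗ p0⊥))
      [Ax]  ⊢ p0, p0⊥
      [⊗]  ⊢ p2, p0, (p2⊥ ⊗ p0⊥)
        [Ax]  ⊢ p2, p2⊥
        [Ax]  ⊢ p0, p0⊥

Result: YES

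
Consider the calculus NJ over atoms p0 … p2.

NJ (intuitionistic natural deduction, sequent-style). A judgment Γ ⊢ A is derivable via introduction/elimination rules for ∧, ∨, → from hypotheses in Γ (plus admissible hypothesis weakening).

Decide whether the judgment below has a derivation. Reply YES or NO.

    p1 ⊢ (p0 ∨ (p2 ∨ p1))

Derivation trace:
[∨I₂] p1 ⊢ (p0 ∨ (p2 ∨ p1))
  [∨I₂] p1 ⊢ (p2 ∨ p1)
    [Ax] p1 ⊢ p1

Result: YES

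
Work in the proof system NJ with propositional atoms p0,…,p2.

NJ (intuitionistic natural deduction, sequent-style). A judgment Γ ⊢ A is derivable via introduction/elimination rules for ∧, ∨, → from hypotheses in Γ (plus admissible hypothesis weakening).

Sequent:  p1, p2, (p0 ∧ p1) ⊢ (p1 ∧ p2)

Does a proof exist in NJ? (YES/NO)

Derivation trace:
[Wk] p1, p2, (p0 ∧ p1) ⊢ (p1 ∧ p2)
  [∧I] p1, p2 ⊢ (p1 ∧ p2)
    [Ax] p1 ⊢ p1
    [Ax] p2 ⊢ p2

Result: YES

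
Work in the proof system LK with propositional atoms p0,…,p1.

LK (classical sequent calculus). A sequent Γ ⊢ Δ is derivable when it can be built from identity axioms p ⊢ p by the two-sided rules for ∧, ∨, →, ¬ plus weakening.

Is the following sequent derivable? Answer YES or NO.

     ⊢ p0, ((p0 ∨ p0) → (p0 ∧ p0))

Proof tree:
[→R]  ⊢ p0, ((p0 ∨ p0) → (p0 ∧ p0))
  [∨L] (p0 ∨ p0) ⊢ (p0 ∧ p0), p0
    [Ax] p0 ⊢ p0
    [∧R] p0 ⊢ (p0 ∧ p0)
      [Ax] p0 ⊢ p0
      [Ax] p0 ⊢ p0

Result: YES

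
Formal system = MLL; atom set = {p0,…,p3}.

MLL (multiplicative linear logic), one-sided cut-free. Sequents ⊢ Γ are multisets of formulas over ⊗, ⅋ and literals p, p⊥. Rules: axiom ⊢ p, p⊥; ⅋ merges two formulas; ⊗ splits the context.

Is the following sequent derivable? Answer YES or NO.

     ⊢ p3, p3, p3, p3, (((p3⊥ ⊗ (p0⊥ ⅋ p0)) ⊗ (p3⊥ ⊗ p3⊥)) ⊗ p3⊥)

Derivation trace:
[⊗]  ⊢ p3, p3, p3, p3, (((p3⊥ ⊗ (p0⊥ ⅋ p0)) ⊗ (p3⊥ ⊗ p3⊥)) ⊗ p3⊥)
  [⊗]  ⊢ p3, p3, p3, ((p3⊥ ⊗ (p0⊥ ⅋ p0)) ⊗ (p3⊥ ⊗ p3⊥))
    [⊗]  ⊢ p3, (p3⊥ ⊗ (p0⊥ ⅋ p0))
      [Ax]  ⊢ p3, p3⊥
      [⅋]  ⊢ (p0⊥ ⅋ p0)
        [Ax]  ⊢ p0, p0⊥
    [⊗]  ⊢ p3, p3, (p3⊥ ⊗ p3⊥)
      [Ax]  ⊢ p3, p3⊥
      [Ax]  ⊢ p3, p3⊥
  [Ax]  ⊢ p3, p3⊥

Result: YES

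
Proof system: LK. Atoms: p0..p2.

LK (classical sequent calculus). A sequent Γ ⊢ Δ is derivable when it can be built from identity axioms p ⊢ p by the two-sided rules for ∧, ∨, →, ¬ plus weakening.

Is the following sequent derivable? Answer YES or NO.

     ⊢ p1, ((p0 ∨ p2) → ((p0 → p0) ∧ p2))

Search for a countermodel by truth-table:
  v=000: Γ:[] Δ:[p1=F, ((p0 ∨ p2) → ((p0 → p0) ∧ p2))=T] refutes=False
  v=001: Γ:[] Δ:[p1=F, ((p0 ∨ p2) → ((p0 → p0) ∧ p2))=T] refutes=False
  v=010: Γ:[] Δ:[p1=T, ((p0 ∨ p2) → ((p0 → p0) ∧ p2))=T] refutes=False
  v=011: Γ:[] Δ:[p1=T, ((p0 ∨ p2) → ((p0 → p0) ∧ p2))=T] refutes=False
  v=100: Γ:[] Δ:[p1=F, ((p0 ∨ p2) → ((p0 → p0) ∧ p2))=F] refutes=True  ← countermodel

Result: NO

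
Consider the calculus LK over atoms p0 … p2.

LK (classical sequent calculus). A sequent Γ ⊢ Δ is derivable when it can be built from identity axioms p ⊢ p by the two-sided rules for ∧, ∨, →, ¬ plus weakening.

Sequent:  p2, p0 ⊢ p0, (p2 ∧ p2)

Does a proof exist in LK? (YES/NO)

Derivation (root first):
[∧R] p2, p0 ⊢ p0, (p2 ∧ p2)
  [Ax] p2 ⊢ p2
  [WR] p0 ⊢ p0, p2
    [Ax] p0 ⊢ p0

Result: YES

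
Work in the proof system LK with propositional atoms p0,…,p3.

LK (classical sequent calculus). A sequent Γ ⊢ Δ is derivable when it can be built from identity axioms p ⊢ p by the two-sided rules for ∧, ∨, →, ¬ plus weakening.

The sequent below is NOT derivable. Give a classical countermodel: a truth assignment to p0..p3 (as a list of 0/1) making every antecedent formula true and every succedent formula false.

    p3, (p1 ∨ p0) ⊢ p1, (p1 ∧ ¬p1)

Truth-table refutation:
  v=0000: Γ:[p3=F, (p1 ∨ p0)=F] Δ:[p1=F, (p1 ∧ ¬p1)=F] refutes=False
  v=0001: Γ:[p3=T, (p1 ∨ p0)=F] Δ:[p1=F, (p1 ∧ ¬p1)=F] refutes=False
  v=0010: Γ:[p3=F, (p1 ∨ p0)=F] Δ:[p1=F, (p1 ∧ ¬p1)=F] refutes=False
  v=0011: Γ:[p3=T, (p1 ∨ p0)=F] Δ:[p1=F, (p1 ∧ ¬p1)=F] refutes=False
  v=0100: Γ:[p3=F, (p1 ∨ p0)=T] Δ:[p1=T, (p1 ∧ ¬p1)=F] refutes=False
  v=0101: Γ:[p3=T, (p1 ∨ p0)=T] Δ:[p1=T, (p1 ∧ ¬p1)=F] refutes=False
  v=0110: Γ:[p3=F, (p1 ∨ p0)=T] Δ:[p1=T, (p1 ∧ ¬p1)=F] refutes=False
  v=0111: Γ:[p3=T, (p1 ∨ p0)=T] Δ:[p1=T, (p1 ∧ ¬p1)=F] refutes=False
  v=1000: Γ:[p3=F, (p1 ∨ p0)=T] Δ:[p1=F, (p1 ∧ ¬p1)=F] refutes=False
  v=1001: Γ:[p3=T, (p1 ∨ p0)=T] Δ:[p1=F, (p1 ∧ ¬p1)=F] refutes=True  ← countermodel

Result: [1, 0, 0, 1]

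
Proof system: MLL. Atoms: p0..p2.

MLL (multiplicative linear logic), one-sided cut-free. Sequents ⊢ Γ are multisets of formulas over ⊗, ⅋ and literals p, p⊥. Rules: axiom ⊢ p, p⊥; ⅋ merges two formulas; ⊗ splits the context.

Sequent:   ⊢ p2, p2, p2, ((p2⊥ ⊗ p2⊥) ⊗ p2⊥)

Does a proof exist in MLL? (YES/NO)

Proof tree:
[⊗]  ⊢ p2, p2, p2, ((p2⊥ ⊗ p2⊥) ⊗ p2⊥)
  [⊗]  ⊢ p2, p2, (p2⊥ ⊗ p2⊥)
    [Ax]  ⊢ p2, p2⊥
    [Ax]  ⊢ p2, p2⊥
  [Ax]  ⊢ p2, p2⊥

Result: YES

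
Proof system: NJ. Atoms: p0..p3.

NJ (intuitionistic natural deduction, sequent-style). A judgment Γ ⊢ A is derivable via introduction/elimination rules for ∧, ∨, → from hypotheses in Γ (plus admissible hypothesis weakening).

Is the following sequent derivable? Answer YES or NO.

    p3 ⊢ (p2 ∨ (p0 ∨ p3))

Derivation (root first):
[∨I₂] p3 ⊢ (p2 ∨ (p0 ∨ p3))
  [∨I₂] p3 ⊢ (p0 ∨ p3)
    [Ax] p3 ⊢ p3

Result: YES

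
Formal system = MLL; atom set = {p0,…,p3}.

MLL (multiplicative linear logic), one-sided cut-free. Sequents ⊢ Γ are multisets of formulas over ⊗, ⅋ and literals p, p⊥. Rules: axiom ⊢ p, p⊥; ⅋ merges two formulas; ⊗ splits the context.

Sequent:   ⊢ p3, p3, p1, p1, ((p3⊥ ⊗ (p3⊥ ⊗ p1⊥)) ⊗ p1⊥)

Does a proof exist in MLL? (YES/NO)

Derivation (root first):
[⊗]  ⊢ p3, p3, p1, p1, ((p3⊥ ⊗ (p3⊥ ⊗ p1⊥)) ⊗ p1⊥)
  [⊗]  ⊢ p3, p3, p1, (p3⊥ ⊗ (p3⊥ ⊗ p1⊥))
    [Ax]  ⊢ p3, p3⊥
    [⊗]  ⊢ p3, p1, (p3⊥ ⊗ p1⊥)
      [Ax]  ⊢ p3, p3⊥
      [Ax]  ⊢ p1, p1⊥
  [Ax]  ⊢ p1, p1⊥

Result: YES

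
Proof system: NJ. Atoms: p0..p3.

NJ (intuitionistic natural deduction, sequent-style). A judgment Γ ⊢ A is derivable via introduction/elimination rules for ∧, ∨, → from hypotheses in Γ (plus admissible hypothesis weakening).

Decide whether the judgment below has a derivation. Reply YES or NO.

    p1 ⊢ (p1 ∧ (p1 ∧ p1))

Proof tree:
[∧I] p1 ⊢ (p1 ∧ (p1 ∧ p1))
  [Wk] p1, p1 ⊢ p1
    [Ax] p1 ⊢ p1
  [∧I] p1 ⊢ (p1 ∧ p1)
    [Wk] p1, p1 ⊢ p1
      [Ax] p1 ⊢ p1
    [Wk] p1, p1 ⊢ p1
      [Ax] p1 ⊢ p1

Result: YES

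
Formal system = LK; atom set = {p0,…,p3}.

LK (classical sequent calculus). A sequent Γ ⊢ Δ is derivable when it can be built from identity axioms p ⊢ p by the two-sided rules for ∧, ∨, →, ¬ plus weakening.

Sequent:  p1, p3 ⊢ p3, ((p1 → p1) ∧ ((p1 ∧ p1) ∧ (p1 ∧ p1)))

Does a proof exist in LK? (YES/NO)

Proof tree:
[∧R] p1, p3 ⊢ p3, ((p1 → p1) ∧ ((p1 ∧ p1) ∧ (p1 ∧ p1)))
  [→R]  ⊢ (p1 → p1)
    [Ax] p1 ⊢ p1
  [∧R] p1, p3 ⊢ p3, ((p1 ∧ p1) ∧ (p1 ∧ p1))
    [∧R] p1, p3 ⊢ p3, (p1 ∧ p1)
      [WR] p3 ⊢ p3, p1
        [Ax] p3 ⊢ p3
      [Ax] p1 ⊢ p1
    [∧R] p1, p3 ⊢ p3, (p1 ∧ p1)
      [WR] p3 ⊢ p3, p1
        [Ax] p3 ⊢ p3
      [Ax] p1 ⊢ p1

Result: YES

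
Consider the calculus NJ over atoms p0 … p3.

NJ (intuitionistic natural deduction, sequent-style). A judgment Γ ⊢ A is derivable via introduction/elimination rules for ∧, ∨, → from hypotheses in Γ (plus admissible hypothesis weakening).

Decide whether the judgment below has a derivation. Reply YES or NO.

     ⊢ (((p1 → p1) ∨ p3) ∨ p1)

Derivation (root first):
[∨I₁]  ⊢ (((p1 → p1) ∨ p3) ∨ p1)
  [∨I₁]  ⊢ ((p1 → p1) ∨ p3)
    [→I]  ⊢ (p1 → p1)
      [Ax] p1 ⊢ p1

Result: YES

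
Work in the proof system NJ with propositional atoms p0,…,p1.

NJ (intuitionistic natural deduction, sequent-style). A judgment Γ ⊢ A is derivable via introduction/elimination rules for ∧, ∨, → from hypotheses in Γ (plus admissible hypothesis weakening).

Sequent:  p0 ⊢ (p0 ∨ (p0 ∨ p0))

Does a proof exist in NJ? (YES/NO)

Proof tree:
[∨I₂] p0 ⊢ (p0 ∨ (p0 ∨ p0))
  [∨I₁] p0 ⊢ (p0 ∨ p0)
    [Ax] p0 ⊢ p0

Result: YES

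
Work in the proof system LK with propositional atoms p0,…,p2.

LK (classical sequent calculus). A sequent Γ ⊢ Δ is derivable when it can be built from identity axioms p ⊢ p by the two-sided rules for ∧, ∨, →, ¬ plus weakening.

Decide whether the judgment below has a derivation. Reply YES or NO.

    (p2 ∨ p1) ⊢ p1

Truth-table refutation:
  v=000: Γ:[(p2 ∨ p1)=F] Δ:[p1=F] refutes=False
  v=001: Γ:[(p2 ∨ p1)=T] Δ:[p1=F] refutes=True  ← countermodel

Result: NO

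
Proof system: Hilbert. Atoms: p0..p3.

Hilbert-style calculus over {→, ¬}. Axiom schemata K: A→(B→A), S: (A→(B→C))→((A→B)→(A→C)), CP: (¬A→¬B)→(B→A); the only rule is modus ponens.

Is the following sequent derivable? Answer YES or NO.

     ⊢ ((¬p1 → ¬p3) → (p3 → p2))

Truth-table refutation:
  v=0000: Γ:[] Δ:[((¬p1 → ¬p3) → (p3 → p2))=T] refutes=False
  v=0001: Γ:[] Δ:[((¬p1 → ¬p3) → (p3 → p2))=T] refutes=False
  v=0010: Γ:[] Δ:[((¬p1 → ¬p3) → (p3 → p2))=T] refutes=False
  v=0011: Γ:[] Δ:[((¬p1 → ¬p3) → (p3 → p2))=T] refutes=False
  v=0100: Γ:[] Δ:[((¬p1 → ¬p3) → (p3 → p2))=T] refutes=False
  v=0101: Γ:[] Δ:[((¬p1 → ¬p3) → (p3 → p2))=F] refutes=True  ← countermodel

Result: NO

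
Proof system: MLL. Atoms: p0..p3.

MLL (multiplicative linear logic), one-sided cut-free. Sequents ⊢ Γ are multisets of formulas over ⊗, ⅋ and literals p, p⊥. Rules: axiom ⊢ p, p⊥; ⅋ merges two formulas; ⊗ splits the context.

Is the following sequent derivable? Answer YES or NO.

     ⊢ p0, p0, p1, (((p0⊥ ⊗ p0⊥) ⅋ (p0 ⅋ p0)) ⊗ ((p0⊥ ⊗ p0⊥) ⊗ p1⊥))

Derivation (root first):
[⊗]  ⊢ p0, p0, p1, (((p0⊥ ⊗ p0⊥) ⅋ (p0 ⅋ p0)) ⊗ ((p0⊥ ⊗ p0⊥) ⊗ p1⊥))
  [⅋]  ⊢ ((p0⊥ ⊗ p0⊥) ⅋ (p0 ⅋ p0))
    [⅋]  ⊢ (p0⊥ ⊗ p0⊥), (p0 ⅋ p0)
      [⊗]  ⊢ p0, p0, (p0⊥ ⊗ p0⊥)
        [Ax]  ⊢ p0, p0⊥
        [Ax]  ⊢ p0, p0⊥
  [⊗]  ⊢ p0, p0, p1, ((p0⊥ ⊗ p0⊥) ⊗ p1⊥)
    [⊗]  ⊢ p0, p0, (p0⊥ ⊗ p0⊥)
      [Ax]  ⊢ p0, p0⊥
      [Ax]  ⊢ p0, p0⊥
    [Ax]  ⊢ p1, p1⊥

Result: YES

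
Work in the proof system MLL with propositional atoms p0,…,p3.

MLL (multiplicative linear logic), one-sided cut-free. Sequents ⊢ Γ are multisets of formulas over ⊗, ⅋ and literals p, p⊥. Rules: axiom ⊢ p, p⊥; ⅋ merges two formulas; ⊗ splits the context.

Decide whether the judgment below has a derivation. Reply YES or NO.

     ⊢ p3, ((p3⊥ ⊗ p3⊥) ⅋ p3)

Derivation (root first):
[⅋]  ⊢ p3, ((p3⊥ ⊗ p3⊥) ⅋ p3)
  [⊗]  ⊢ p3, p3, (p3⊥ ⊗ p3⊥)
    [Ax]  ⊢ p3, p3⊥
    [Ax]  ⊢ p3, p3⊥

Result: YES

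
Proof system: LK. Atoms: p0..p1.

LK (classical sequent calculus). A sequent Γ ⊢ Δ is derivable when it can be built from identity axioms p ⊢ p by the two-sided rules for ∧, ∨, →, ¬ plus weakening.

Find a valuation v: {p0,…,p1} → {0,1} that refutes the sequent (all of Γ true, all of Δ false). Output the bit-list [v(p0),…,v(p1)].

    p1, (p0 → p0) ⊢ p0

Enumerate valuations to refute Γ ⊢ Δ:
  v=00: Γ:[p1=F, (p0 → p0)=T] Δ:[p0=F] refutes=False
  v=01: Γ:[p1=T, (p0 → p0)=T] Δ:[p0=F] refutes=True  ← countermodel

Result: [0, 1]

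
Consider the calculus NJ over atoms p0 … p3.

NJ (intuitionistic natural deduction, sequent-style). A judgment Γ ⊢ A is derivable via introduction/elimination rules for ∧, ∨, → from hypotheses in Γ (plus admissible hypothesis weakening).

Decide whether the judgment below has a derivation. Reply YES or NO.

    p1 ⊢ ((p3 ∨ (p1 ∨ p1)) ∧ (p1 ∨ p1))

Derivation (root first):
[∧I] p1 ⊢ ((p3 ∨ (p1 ∨ p1)) ∧ (p1 ∨ p1))
  [∨I₂] p1 ⊢ (p3 ∨ (p1 ∨ p1))
    [∨I₂] p1 ⊢ (p1 ∨ p1)
      [Ax] p1 ⊢ p1
  [∨I₂] p1 ⊢ (p1 ∨ p1)
    [Ax] p1 ⊢ p1

Result: YES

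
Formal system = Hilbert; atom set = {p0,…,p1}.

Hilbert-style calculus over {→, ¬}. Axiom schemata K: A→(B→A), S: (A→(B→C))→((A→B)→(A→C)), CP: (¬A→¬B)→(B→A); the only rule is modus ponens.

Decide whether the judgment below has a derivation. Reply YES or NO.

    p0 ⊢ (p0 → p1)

Search for a countermodel by truth-table:
  v=00: Γ:[p0=F] Δ:[(p0 → p1)=T] refutes=False
  v=01: Γ:[p0=F] Δ:[(p0 → p1)=T] refutes=False
  v=10: Γ:[p0=T] Δ:[(p0 → p1)=F] refutes=True  ← countermodel

Result: NO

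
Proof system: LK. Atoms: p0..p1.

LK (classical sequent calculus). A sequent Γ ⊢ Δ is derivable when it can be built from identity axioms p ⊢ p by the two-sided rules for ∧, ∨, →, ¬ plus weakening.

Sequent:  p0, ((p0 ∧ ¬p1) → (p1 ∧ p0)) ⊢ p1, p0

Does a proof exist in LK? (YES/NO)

Proof tree:
[→L] p0, ((p0 ∧ ¬p1) → (p1 ∧ p0)) ⊢ p1, p0
  [∧R] p0 ⊢ p1, (p0 ∧ ¬p1)
    [Ax] p0 ⊢ p0
    [¬R]  ⊢ p1, ¬p1
      [Ax] p1 ⊢ p1
  [∧L] (p1 ∧ p0) ⊢ p0
    [WL] p0, p1 ⊢ p0
      [Ax] p0 ⊢ p0

Result: YES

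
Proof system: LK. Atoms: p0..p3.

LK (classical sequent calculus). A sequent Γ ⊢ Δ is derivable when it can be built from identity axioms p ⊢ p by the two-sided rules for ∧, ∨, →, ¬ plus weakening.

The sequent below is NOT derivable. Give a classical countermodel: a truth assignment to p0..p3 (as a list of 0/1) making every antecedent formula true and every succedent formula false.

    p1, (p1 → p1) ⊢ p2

Enumerate valuations to refute Γ ⊢ Δ:
  v=0000: Γ:[p1=F, (p1 → p1)=T] Δ:[p2=F] refutes=False
  v=0001: Γ:[p1=F, (p1 → p1)=T] Δ:[p2=F] refutes=False
  v=0010: Γ:[p1=F, (p1 → p1)=T] Δ:[p2=T] refutes=False
  v=0011: Γ:[p1=F, (p1 → p1)=T] Δ:[p2=T] refutes=False
  v=0100: Γ:[p1=T, (p1 → p1)=T] Δ:[p2=F] refutes=True  ← countermodel

Result: [0, 1, 0, 0]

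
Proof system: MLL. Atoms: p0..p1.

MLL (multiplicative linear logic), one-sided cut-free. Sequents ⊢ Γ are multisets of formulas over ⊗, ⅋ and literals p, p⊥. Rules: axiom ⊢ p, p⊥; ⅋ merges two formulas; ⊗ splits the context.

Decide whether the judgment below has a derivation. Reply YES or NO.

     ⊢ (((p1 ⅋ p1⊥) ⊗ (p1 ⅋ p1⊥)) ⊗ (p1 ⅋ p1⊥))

Derivation (root first):
[⊗]  ⊢ (((p1 ⅋ p1⊥) ⊗ (p1 ⅋ p1⊥)) ⊗ (p1 ⅋ p1⊥))
  [⊗]  ⊢ ((p1 ⅋ p1⊥) ⊗ (p1 ⅋ p1⊥))
    [⅋]  ⊢ (p1 ⅋ p1⊥)
      [Ax]  ⊢ p1, p1⊥
    [⅋]  ⊢ (p1 ⅋ p1⊥)
      [Ax]  ⊢ p1, p1⊥
  [⅋]  ⊢ (p1 ⅋ p1⊥)
    [Ax]  ⊢ p1, p1⊥

Result: YES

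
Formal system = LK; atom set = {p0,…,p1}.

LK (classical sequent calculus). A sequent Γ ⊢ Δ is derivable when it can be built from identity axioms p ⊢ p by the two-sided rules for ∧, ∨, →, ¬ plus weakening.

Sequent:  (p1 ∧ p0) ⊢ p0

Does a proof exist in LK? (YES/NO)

Derivation trace:
[∧L] (p1 ∧ p0) ⊢ p0
  [WL] p0, p1 ⊢ p0
    [Ax] p0 ⊢ p0

Result: YES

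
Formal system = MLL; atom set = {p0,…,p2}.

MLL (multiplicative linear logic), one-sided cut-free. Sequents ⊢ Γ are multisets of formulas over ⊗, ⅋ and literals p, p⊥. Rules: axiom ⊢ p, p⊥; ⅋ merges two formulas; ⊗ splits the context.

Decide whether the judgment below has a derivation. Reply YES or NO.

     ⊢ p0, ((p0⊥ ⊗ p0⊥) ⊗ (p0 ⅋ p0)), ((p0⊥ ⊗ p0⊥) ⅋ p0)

Derivation (root first):
[⅋]  ⊢ p0, ((p0⊥ ⊗ p0⊥) ⊗ (p0 ⅋ p0)), ((p0⊥ ⊗ p0⊥) ⅋ p0)
  [⊗]  ⊢ p0, p0, (p0⊥ ⊗ p0⊥), ((p0⊥ ⊗ p0⊥) ⊗ (p0 ⅋ p0))
    [⊗]  ⊢ p0, p0, (p0⊥ ⊗ p0⊥)
      [Ax]  ⊢ p0, p0⊥
      [Ax]  ⊢ p0, p0⊥
    [⅋]  ⊢ (p0⊥ ⊗ p0⊥), (p0 ⅋ p0)
      [⊗]  ⊢ p0, p0, (p0⊥ ⊗ p0⊥)
        [Ax]  ⊢ p0, p0⊥
        [Ax]  ⊢ p0, p0⊥

Result: YES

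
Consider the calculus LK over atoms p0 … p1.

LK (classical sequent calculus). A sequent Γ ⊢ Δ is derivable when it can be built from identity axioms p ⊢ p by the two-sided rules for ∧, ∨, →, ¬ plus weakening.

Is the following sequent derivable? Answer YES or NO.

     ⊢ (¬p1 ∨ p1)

Derivation trace:
[∨R]  ⊢ (¬p1 ∨ p1)
  [¬R]  ⊢ p1, ¬p1
    [Ax] p1 ⊢ p1

Result: YES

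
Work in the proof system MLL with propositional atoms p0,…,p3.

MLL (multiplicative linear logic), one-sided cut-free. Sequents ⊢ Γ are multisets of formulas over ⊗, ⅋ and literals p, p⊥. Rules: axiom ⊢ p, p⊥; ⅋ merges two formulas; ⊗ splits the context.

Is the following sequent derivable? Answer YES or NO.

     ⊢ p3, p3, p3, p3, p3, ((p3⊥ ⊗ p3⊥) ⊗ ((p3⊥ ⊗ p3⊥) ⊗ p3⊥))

Proof tree:
[⊗]  ⊢ p3, p3, p3, p3, p3, ((p3⊥ ⊗ p3⊥) ⊗ ((p3⊥ ⊗ p3⊥) ⊗ p3⊥))
  [⊗]  ⊢ p3, p3, (p3⊥ ⊗ p3⊥)
    [Ax]  ⊢ p3, p3⊥
    [Ax]  ⊢ p3, p3⊥
  [⊗]  ⊢ p3, p3, p3, ((p3⊥ ⊗ p3⊥) ⊗ p3⊥)
    [⊗]  ⊢ p3, p3, (p3⊥ ⊗ p3⊥)
      [Ax]  ⊢ p3, p3⊥
      [Ax]  ⊢ p3, p3⊥
    [Ax]  ⊢ p3, p3⊥

Result: YES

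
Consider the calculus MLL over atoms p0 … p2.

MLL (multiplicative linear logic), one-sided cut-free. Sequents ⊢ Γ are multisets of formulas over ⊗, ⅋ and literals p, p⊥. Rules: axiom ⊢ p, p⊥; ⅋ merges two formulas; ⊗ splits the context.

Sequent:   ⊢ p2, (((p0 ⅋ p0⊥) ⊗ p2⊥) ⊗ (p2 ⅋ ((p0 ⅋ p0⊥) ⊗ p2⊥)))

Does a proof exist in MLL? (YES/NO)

Derivation trace:
[⊗]  ⊢ p2, (((p0 ⅋ p0⊥) ⊗ p2⊥) ⊗ (p2 ⅋ ((p0 ⅋ p0⊥) ⊗ p2⊥)))
  [⊗]  ⊢ p2, ((p0 ⅋ p0⊥) ⊗ p2⊥)
    [⅋]  ⊢ (p0 ⅋ p0⊥)
      [Ax]  ⊢ p0, p0⊥
    [Ax]  ⊢ p2, p2⊥
  [⅋]  ⊢ (p2 ⅋ ((p0 ⅋ p0⊥) ⊗ p2⊥))
    [⊗]  ⊢ p2, ((p0 ⅋ p0⊥) ⊗ p2⊥)
      [⅋]  ⊢ (p0 ⅋ p0⊥)
        [Ax]  ⊢ p0, p0⊥
      [Ax]  ⊢ p2, p2⊥

Result: YES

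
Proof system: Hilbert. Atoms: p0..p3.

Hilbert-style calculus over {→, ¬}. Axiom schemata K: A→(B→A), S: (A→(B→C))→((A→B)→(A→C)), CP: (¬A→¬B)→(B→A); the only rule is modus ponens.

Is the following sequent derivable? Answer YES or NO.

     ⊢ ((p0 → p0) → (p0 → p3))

Search for a countermodel by truth-table:
  v=0000: Γ:[] Δ:[((p0 → p0) → (p0 → p3))=T] refutes=False
  v=0001: Γ:[] Δ:[((p0 → p0) → (p0 → p3))=T] refutes=False
  v=0010: Γ:[] Δ:[((p0 → p0) → (p0 → p3))=T] refutes=False
  v=0011: Γ:[] Δ:[((p0 → p0) → (p0 → p3))=T] refutes=False
  v=0100: Γ:[] Δ:[((p0 → p0) → (p0 → p3))=T] refutes=False
  v=0101: Γ:[] Δ:[((p0 → p0) → (p0 → p3))=T] refutes=False
  v=0110: Γ:[] Δ:[((p0 → p0) → (p0 → p3))=T] refutes=False
  v=0111: Γ:[] Δ:[((p0 → p0) → (p0 → p3))=T] refutes=False
  v=1000: Γ:[] Δ:[((p0 → p0) → (p0 → p3))=F] refutes=True  ← countermodel

Result: NO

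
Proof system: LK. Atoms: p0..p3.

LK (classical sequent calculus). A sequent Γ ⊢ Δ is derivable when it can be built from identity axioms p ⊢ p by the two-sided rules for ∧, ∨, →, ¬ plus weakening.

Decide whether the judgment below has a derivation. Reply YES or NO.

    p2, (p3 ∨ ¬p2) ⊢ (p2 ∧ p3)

Derivation (root first):
[∧R] p2, (p3 ∨ ¬p2) ⊢ (p2 ∧ p3)
  [Ax] p2 ⊢ p2
  [∨L] p2, (p3 ∨ ¬p2) ⊢ p3
    [Ax] p3 ⊢ p3
    [¬L] p2, ¬p2 ⊢ 
      [Ax] p2 ⊢ p2

Result: YES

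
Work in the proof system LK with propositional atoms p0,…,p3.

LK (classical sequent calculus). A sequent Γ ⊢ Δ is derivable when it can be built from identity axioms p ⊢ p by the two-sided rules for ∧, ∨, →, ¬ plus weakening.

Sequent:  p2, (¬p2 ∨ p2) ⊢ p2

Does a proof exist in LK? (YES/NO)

Derivation trace:
[∨L] p2, (¬p2 ∨ p2) ⊢ p2
  [¬L] p2, ¬p2 ⊢ 
    [Ax] p2 ⊢ p2
  [Ax] p2 ⊢ p2

Result: YES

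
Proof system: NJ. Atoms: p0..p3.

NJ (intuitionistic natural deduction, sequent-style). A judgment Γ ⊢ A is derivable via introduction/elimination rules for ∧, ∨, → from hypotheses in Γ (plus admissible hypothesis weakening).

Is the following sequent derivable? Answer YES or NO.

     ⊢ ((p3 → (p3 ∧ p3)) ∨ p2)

Proof tree:
[∨I₁]  ⊢ ((p3 → (p3 ∧ p3)) ∨ p2)
  [→I]  ⊢ (p3 → (p3 ∧ p3))
    [∧I] p3 ⊢ (p3 ∧ p3)
      [Ax] p3 ⊢ p3
      [Ax] p3 ⊢ p3

Result: YES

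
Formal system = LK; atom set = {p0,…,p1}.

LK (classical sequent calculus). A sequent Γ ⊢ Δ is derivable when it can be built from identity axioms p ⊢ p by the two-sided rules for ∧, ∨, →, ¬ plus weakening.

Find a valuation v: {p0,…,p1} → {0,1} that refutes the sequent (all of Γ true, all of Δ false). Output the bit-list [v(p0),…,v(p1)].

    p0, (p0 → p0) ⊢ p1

Enumerate valuations to refute Γ ⊢ Δ:
  v=00: Γ:[p0=F, (p0 → p0)=T] Δ:[p1=F] refutes=False
  v=01: Γ:[p0=F, (p0 → p0)=T] Δ:[p1=T] refutes=False
  v=10: Γ:[p0=T, (p0 → p0)=T] Δ:[p1=F] refutes=True  ← countermodel

Result: [1, 0]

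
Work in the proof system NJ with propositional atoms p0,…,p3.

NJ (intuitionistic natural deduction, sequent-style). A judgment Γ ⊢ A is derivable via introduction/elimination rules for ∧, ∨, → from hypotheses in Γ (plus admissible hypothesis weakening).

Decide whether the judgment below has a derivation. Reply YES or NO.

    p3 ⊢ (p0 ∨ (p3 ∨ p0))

Derivation trace:
[∨I₂] p3 ⊢ (p0 ∨ (p3 ∨ p0))
  [∨I₁] p3 ⊢ (p3 ∨ p0)
    [Ax] p3 ⊢ p3

Result: YES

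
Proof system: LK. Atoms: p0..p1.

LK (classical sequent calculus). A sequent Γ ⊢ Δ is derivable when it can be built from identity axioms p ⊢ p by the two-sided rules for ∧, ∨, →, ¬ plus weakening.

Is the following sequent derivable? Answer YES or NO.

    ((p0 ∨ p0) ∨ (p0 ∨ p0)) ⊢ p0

Proof tree:
[∨L] ((p0 ∨ p0) ∨ (p0 ∨ p0)) ⊢ p0
  [∨L] (p0 ∨ p0) ⊢ p0
    [Ax] p0 ⊢ p0
    [Ax] p0 ⊢ p0
  [∨L] (p0 ∨ p0) ⊢ p0
    [Ax] p0 ⊢ p0
    [Ax] p0 ⊢ p0

Result: YES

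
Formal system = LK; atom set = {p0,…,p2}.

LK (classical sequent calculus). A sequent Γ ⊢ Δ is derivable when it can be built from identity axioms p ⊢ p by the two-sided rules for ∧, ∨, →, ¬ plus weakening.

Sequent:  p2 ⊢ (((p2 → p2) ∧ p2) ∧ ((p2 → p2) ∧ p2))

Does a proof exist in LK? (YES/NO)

Derivation trace:
[∧R] p2 ⊢ (((p2 → p2) ∧ p2) ∧ ((p2 → p2) ∧ p2))
  [∧R] p2 ⊢ ((p2 → p2) ∧ p2)
    [→R]  ⊢ (p2 → p2)
      [Ax] p2 ⊢ p2
    [Ax] p2 ⊢ p2
  [∧R] p2 ⊢ ((p2 → p2) ∧ p2)
    [→R]  ⊢ (p2 → p2)
      [Ax] p2 ⊢ p2
    [Ax] p2 ⊢ p2

Result: YES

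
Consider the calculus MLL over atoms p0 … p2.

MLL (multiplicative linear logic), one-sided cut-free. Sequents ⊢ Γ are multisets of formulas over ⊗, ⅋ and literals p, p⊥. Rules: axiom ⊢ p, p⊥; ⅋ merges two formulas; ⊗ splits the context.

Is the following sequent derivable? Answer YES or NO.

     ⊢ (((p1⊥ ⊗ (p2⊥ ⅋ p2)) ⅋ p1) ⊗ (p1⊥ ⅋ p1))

Derivation (root first):
[⊗]  ⊢ (((p1⊥ ⊗ (p2⊥ ⅋ p2)) ⅋ p1) ⊗ (p1⊥ ⅋ p1))
  [⅋]  ⊢ ((p1⊥ ⊗ (p2⊥ ⅋ p2)) ⅋ p1)
    [⊗]  ⊢ p1, (p1⊥ ⊗ (p2⊥ ⅋ p2))
      [Ax]  ⊢ p1, p1⊥
      [⅋]  ⊢ (p2⊥ ⅋ p2)
        [Ax]  ⊢ p2, p2⊥
  [⅋]  ⊢ (p1⊥ ⅋ p1)
    [Ax]  ⊢ p1, p1⊥

Result: YES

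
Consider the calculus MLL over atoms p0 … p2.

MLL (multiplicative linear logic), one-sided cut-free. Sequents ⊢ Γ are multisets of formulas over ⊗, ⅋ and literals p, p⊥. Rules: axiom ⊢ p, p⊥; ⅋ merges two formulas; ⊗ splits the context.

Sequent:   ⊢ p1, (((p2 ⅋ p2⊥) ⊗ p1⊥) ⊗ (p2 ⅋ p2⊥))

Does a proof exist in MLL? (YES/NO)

Derivation trace:
[⊗]  ⊢ p1, (((p2 ⅋ p2⊥) ⊗ p1⊥) ⊗ (p2 ⅋ p2⊥))
  [⊗]  ⊢ p1, ((p2 ⅋ p2⊥) ⊗ p1⊥)
    [⅋]  ⊢ (p2 ⅋ p2⊥)
      [Ax]  ⊢ p2, p2⊥
    [Ax]  ⊢ p1, p1⊥
  [⅋]  ⊢ (p2 ⅋ p2⊥)
    [Ax]  ⊢ p2, p2⊥

Result: YES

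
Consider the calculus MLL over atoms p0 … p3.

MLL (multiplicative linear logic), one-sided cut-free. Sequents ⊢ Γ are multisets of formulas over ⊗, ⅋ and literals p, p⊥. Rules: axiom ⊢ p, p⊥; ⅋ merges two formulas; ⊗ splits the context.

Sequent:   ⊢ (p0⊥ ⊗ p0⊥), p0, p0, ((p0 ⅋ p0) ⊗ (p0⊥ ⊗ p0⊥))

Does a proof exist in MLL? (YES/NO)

Derivation trace:
[⊗]  ⊢ (p0⊥ ⊗ p0⊥), p0, p0, ((p0 ⅋ p0) ⊗ (p0⊥ ⊗ p0⊥))
  [⅋]  ⊢ (p0⊥ ⊗ p0⊥), (p0 ⅋ p0)
    [⊗]  ⊢ p0, p0, (p0⊥ ⊗ p0⊥)
      [Ax]  ⊢ p0, p0⊥
      [Ax]  ⊢ p0, p0⊥
  [⊗]  ⊢ p0, p0, (p0⊥ ⊗ p0⊥)
    [Ax]  ⊢ p0, p0⊥
    [Ax]  ⊢ p0, p0⊥

Result: YES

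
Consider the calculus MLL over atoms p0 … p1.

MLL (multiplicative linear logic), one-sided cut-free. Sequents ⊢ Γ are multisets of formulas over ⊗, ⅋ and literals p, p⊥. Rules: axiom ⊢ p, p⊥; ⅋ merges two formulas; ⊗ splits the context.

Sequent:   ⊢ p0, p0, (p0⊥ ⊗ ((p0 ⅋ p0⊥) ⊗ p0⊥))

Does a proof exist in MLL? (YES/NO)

Derivation (root first):
[⊗]  ⊢ p0, p0, (p0⊥ ⊗ ((p0 ⅋ p0⊥) ⊗ p0⊥))
  [Ax]  ⊢ p0, p0⊥
  [⊗]  ⊢ p0, ((p0 ⅋ p0⊥) ⊗ p0⊥)
    [⅋]  ⊢ (p0 ⅋ p0⊥)
      [Ax]  ⊢ p0, p0⊥
    [Ax]  ⊢ p0, p0⊥

Result: YES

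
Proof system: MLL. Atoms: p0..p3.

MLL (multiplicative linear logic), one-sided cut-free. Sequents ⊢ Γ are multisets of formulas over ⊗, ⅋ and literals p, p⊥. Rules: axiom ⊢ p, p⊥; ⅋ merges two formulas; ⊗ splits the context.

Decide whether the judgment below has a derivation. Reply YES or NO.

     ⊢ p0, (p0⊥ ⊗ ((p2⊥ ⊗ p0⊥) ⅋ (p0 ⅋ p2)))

Proof tree:
[⊗]  ⊢ p0, (p0⊥ ⊗ ((p2⊥ ⊗ p0⊥) ⅋ (p0 ⅋ p2)))
  [Ax]  ⊢ p0, p0⊥
  [⅋]  ⊢ ((p2⊥ ⊗ p0⊥) ⅋ (p0 ⅋ p2))
    [⅋]  ⊢ (p2⊥ ⊗ p0⊥), (p0 ⅋ p2)
      [⊗]  ⊢ p2, p0, (p2⊥ ⊗ p0⊥)
        [Ax]  ⊢ p2, p2⊥
        [Ax]  ⊢ p0, p0⊥

Result: YES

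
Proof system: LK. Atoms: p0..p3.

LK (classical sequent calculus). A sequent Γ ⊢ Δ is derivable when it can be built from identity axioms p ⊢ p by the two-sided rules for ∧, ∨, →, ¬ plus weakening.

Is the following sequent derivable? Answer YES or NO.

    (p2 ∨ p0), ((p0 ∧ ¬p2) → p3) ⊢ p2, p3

Derivation (root first):
[→L] (p2 ∨ p0), ((p0 ∧ ¬p2) → p3) ⊢ p2, p3
  [∧R] (p2 ∨ p0) ⊢ p2, (p0 ∧ ¬p2)
    [∨L] (p2 ∨ p0) ⊢ p2, p0
      [Ax] p2 ⊢ p2
      [Ax] p0 ⊢ p0
    [¬R]  ⊢ p2, ¬p2
      [Ax] p2 ⊢ p2
  [Ax] p3 ⊢ p3

Result: YES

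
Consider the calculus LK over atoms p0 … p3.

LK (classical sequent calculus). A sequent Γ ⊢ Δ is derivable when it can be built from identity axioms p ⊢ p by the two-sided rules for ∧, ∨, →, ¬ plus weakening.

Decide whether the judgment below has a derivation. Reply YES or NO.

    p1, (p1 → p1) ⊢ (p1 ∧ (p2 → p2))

Derivation trace:
[→L] p1, (p1 → p1) ⊢ (p1 ∧ (p2 → p2))
  [Ax] p1 ⊢ p1
  [∧R] p1 ⊢ (p1 ∧ (p2 → p2))
    [Ax] p1 ⊢ p1
    [→R]  ⊢ (p2 → p2)
      [Ax] p2 ⊢ p2

Result: YES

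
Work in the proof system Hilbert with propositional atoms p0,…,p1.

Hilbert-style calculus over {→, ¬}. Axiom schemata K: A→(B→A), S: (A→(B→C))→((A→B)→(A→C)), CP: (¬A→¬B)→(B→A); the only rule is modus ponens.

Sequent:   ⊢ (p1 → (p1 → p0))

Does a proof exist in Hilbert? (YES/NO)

Search for a countermodel by truth-table:
  v=00: Γ:[] Δ:[(p1 → (p1 → p0))=T] refutes=False
  v=01: Γ:[] Δ:[(p1 → (p1 → p0))=F] refutes=True  ← countermodel

Result: NO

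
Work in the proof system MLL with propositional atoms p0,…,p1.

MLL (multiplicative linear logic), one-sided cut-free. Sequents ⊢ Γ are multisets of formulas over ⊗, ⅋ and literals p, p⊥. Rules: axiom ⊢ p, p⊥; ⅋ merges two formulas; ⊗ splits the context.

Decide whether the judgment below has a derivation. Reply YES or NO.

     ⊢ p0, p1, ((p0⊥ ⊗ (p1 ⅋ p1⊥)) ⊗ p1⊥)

Derivation trace:
[⊗]  ⊢ p0, p1, ((p0⊥ ⊗ (p1 ⅋ p1⊥)) ⊗ p1⊥)
  [⊗]  ⊢ p0, (p0⊥ ⊗ (p1 ⅋ p1⊥))
    [Ax]  ⊢ p0, p0⊥
    [⅋]  ⊢ (p1 ⅋ p1⊥)
      [Ax]  ⊢ p1, p1⊥
  [Ax]  ⊢ p1, p1⊥

Result: YES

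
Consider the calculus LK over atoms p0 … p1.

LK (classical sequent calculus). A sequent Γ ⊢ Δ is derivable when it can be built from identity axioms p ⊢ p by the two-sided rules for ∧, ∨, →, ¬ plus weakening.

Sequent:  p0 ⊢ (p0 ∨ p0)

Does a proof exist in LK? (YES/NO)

Derivation (root first):
[∨R] p0 ⊢ (p0 ∨ p0)
  [WR] p0 ⊢ p0, p0
    [Ax] p0 ⊢ p0

Result: YES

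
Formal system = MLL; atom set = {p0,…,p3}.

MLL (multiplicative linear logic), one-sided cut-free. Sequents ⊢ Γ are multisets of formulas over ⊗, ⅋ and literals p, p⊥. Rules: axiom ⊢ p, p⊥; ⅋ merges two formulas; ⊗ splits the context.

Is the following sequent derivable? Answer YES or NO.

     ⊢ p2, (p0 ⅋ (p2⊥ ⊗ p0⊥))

Derivation (root first):
[⅋]  ⊢ p2, (p0 ⅋ (p2⊥ ⊗ p0⊥))
  [⊗]  ⊢ p2, p0, (p2⊥ ⊗ p0⊥)
    [Ax]  ⊢ p2, p2⊥
    [Ax]  ⊢ p0, p0⊥

Result: YES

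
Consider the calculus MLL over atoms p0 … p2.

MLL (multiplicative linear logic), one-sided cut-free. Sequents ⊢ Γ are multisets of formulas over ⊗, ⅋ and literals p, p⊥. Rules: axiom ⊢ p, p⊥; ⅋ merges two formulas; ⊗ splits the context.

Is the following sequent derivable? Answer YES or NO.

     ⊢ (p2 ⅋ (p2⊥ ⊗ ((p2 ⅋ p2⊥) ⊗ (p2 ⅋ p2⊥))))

Derivation (root first):
[⅋]  ⊢ (p2 ⅋ (p2⊥ ⊗ ((p2 ⅋ p2⊥) ⊗ (p2 ⅋ p2⊥))))
  [⊗]  ⊢ p2, (p2⊥ ⊗ ((p2 ⅋ p2⊥) ⊗ (p2 ⅋ p2⊥)))
    [Ax]  ⊢ p2, p2⊥
    [⊗]  ⊢ ((p2 ⅋ p2⊥) ⊗ (p2 ⅋ p2⊥))
      [⅋]  ⊢ (p2 ⅋ p2⊥)
        [Ax]  ⊢ p2, p2⊥
      [⅋]  ⊢ (p2 ⅋ p2⊥)
        [Ax]  ⊢ p2, p2⊥

Result: YES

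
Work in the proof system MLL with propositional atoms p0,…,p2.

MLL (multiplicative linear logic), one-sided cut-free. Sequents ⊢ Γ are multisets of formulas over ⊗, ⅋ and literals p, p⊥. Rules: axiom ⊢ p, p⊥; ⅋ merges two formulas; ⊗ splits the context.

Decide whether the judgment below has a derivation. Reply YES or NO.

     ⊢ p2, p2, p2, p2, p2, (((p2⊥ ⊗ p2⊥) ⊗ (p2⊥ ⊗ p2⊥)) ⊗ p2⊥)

Derivation trace:
[⊗]  ⊢ p2, p2, p2, p2, p2, (((p2⊥ ⊗ p2⊥) ⊗ (p2⊥ ⊗ p2⊥)) ⊗ p2⊥)
  [⊗]  ⊢ p2, p2, p2, p2, ((p2⊥ ⊗ p2⊥) ⊗ (p2⊥ ⊗ p2⊥))
    [⊗]  ⊢ p2, p2, (p2⊥ ⊗ p2⊥)
      [Ax]  ⊢ p2, p2⊥
      [Ax]  ⊢ p2, p2⊥
    [⊗]  ⊢ p2, p2, (p2⊥ ⊗ p2⊥)
      [Ax]  ⊢ p2, p2⊥
      [Ax]  ⊢ p2, p2⊥
  [Ax]  ⊢ p2, p2⊥

Result: YES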